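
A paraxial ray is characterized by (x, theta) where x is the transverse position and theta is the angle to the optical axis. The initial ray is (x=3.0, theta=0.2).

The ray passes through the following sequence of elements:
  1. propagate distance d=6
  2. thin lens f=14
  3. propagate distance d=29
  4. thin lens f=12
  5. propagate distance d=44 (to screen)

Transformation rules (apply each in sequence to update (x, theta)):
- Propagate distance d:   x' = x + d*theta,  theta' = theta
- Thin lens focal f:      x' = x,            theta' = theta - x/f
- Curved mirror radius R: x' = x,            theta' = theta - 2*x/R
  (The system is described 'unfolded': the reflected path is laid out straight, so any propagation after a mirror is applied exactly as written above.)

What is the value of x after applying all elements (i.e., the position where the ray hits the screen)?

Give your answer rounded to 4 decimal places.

Initial: x=3.0000 theta=0.2000
After 1 (propagate distance d=6): x=4.2000 theta=0.2000
After 2 (thin lens f=14): x=4.2000 theta=-0.1000
After 3 (propagate distance d=29): x=1.3000 theta=-0.1000
After 4 (thin lens f=12): x=1.3000 theta=-5/24 (≈-0.2083)
After 5 (propagate distance d=44 (to screen)): x=-118/15 (≈-7.8667) theta=-5/24 (≈-0.2083)
Rounded to 4 decimal places: x = -7.8667

Answer: -7.8667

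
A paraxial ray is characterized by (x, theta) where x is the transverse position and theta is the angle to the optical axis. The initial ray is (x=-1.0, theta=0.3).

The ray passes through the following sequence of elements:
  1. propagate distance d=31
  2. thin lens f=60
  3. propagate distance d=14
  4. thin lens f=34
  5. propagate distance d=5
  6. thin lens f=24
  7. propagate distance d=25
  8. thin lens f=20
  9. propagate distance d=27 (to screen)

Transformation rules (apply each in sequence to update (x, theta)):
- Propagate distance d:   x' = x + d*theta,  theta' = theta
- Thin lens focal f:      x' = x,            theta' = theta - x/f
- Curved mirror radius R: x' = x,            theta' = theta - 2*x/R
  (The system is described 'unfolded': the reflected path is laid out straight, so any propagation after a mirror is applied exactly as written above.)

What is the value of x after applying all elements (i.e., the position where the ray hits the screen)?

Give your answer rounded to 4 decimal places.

Answer: -13.6219

Derivation:
Initial: x=-1.0000 theta=0.3000
After 1 (propagate distance d=31): x=8.3000 theta=0.3000
After 2 (thin lens f=60): x=8.3000 theta=97/600 (≈0.1617)
After 3 (propagate distance d=14): x=3169/300 (≈10.5633) theta=97/600 (≈0.1617)
After 4 (thin lens f=34): x=3169/300 (≈10.5633) theta=-38/255 (≈-0.1490)
After 5 (propagate distance d=5): x=16691/1700 (≈9.8182) theta=-38/255 (≈-0.1490)
After 6 (thin lens f=24): x=16691/1700 (≈9.8182) theta=-22771/40800 (≈-0.5581)
After 7 (propagate distance d=25): x=-9923/2400 (≈-4.1346) theta=-22771/40800 (≈-0.5581)
After 8 (thin lens f=20): x=-9923/2400 (≈-4.1346) theta=-286729/816000 (≈-0.3514)
After 9 (propagate distance d=27 (to screen)): x=-11115503/816000 (≈-13.6219) theta=-286729/816000 (≈-0.3514)
Rounded to 4 decimal places: x = -13.6219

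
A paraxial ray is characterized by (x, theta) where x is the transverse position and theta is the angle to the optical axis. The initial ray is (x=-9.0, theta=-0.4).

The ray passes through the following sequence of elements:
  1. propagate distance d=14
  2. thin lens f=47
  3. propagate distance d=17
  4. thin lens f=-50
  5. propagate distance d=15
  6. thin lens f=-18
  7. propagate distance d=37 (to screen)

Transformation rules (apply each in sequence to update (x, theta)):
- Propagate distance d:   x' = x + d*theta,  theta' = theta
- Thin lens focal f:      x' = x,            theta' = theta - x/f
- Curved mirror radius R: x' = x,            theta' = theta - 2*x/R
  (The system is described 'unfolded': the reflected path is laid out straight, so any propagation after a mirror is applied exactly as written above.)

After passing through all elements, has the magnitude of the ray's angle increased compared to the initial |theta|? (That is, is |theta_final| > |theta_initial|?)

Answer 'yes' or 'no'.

Initial: x=-9.0000 theta=-0.4000
After 1 (propagate distance d=14): x=-14.6000 theta=-0.4000
After 2 (thin lens f=47): x=-14.6000 theta=-21/235 (≈-0.0894)
After 3 (propagate distance d=17): x=-3788/235 (≈-16.1191) theta=-21/235 (≈-0.0894)
After 4 (thin lens f=-50): x=-3788/235 (≈-16.1191) theta=-2419/5875 (≈-0.4117)
After 5 (propagate distance d=15): x=-26197/1175 (≈-22.2953) theta=-2419/5875 (≈-0.4117)
After 6 (thin lens f=-18): x=-26197/1175 (≈-22.2953) theta=-174527/105750 (≈-1.6504)
After 7 (propagate distance d=37 (to screen)): x=-8815229/105750 (≈-83.3591) theta=-174527/105750 (≈-1.6504)
|theta_initial|=0.4000 |theta_final|=174527/105750 (≈1.6504) -> increased

Answer: yes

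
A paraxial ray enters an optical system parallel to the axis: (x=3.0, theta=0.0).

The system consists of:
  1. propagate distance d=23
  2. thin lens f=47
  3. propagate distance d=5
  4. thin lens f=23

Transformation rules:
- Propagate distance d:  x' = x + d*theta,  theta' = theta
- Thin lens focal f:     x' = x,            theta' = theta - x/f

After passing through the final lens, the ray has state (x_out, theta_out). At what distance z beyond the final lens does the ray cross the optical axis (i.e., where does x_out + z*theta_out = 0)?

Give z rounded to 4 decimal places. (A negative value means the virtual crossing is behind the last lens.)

Initial: x=3.0000 theta=0.0000
After 1 (propagate distance d=23): x=3.0000 theta=0.0000
After 2 (thin lens f=47): x=3.0000 theta=-3/47 (≈-0.0638)
After 3 (propagate distance d=5): x=126/47 (≈2.6809) theta=-3/47 (≈-0.0638)
After 4 (thin lens f=23): x=126/47 (≈2.6809) theta=-195/1081 (≈-0.1804)
z_focus = -x_out/theta_out = -(126/47)/(-195/1081) = 966/65 ≈ 14.8615
Rounded to 4 decimal places: z = 14.8615

Answer: 14.8615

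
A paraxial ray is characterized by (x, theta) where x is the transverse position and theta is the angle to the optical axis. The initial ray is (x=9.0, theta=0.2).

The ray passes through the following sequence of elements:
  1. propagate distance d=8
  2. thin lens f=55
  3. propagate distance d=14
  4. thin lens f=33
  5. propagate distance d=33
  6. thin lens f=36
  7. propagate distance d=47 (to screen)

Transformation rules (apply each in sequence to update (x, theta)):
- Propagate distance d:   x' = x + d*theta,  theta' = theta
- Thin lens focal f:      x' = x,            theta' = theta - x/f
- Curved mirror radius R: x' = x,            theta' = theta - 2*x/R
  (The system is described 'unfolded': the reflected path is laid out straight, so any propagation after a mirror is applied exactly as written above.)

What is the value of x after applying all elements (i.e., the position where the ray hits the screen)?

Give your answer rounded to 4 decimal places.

Answer: -14.9735

Derivation:
Initial: x=9.0000 theta=0.2000
After 1 (propagate distance d=8): x=10.6000 theta=0.2000
After 2 (thin lens f=55): x=10.6000 theta=2/275 (≈0.0073)
After 3 (propagate distance d=14): x=2943/275 (≈10.7018) theta=2/275 (≈0.0073)
After 4 (thin lens f=33): x=2943/275 (≈10.7018) theta=-959/3025 (≈-0.3170)
After 5 (propagate distance d=33): x=0.2400 theta=-959/3025 (≈-0.3170)
After 6 (thin lens f=36): x=0.2400 theta=-235/726 (≈-0.3237)
After 7 (propagate distance d=47 (to screen)): x=-271769/18150 (≈-14.9735) theta=-235/726 (≈-0.3237)
Rounded to 4 decimal places: x = -14.9735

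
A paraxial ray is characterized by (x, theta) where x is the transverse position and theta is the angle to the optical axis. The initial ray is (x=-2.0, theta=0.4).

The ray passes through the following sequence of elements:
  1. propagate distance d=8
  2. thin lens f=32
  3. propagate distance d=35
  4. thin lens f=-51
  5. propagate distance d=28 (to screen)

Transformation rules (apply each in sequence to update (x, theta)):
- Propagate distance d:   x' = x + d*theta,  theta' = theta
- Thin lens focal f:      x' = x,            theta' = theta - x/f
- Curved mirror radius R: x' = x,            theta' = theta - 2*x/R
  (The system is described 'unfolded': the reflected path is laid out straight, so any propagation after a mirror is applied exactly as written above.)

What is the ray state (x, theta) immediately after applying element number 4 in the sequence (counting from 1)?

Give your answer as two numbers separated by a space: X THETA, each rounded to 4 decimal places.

Answer: 13.8875 0.6348

Derivation:
Initial: x=-2.0000 theta=0.4000
After 1 (propagate distance d=8): x=1.2000 theta=0.4000
After 2 (thin lens f=32): x=1.2000 theta=0.3625
After 3 (propagate distance d=35): x=13.8875 theta=0.3625
After 4 (thin lens f=-51): x=13.8875 theta=259/408 (≈0.6348)
Rounded to 4 decimal places: x = 13.8875, theta = 0.6348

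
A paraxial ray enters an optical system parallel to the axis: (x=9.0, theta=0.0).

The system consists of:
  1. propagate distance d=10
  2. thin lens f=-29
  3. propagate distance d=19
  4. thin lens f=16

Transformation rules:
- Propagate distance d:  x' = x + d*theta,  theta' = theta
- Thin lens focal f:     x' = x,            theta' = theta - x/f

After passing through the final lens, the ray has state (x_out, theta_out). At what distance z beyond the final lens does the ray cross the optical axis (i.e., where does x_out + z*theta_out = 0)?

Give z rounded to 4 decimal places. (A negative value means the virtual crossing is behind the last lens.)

Initial: x=9.0000 theta=0.0000
After 1 (propagate distance d=10): x=9.0000 theta=0.0000
After 2 (thin lens f=-29): x=9.0000 theta=9/29 (≈0.3103)
After 3 (propagate distance d=19): x=432/29 (≈14.8966) theta=9/29 (≈0.3103)
After 4 (thin lens f=16): x=432/29 (≈14.8966) theta=-18/29 (≈-0.6207)
z_focus = -x_out/theta_out = -(432/29)/(-18/29) = 24.0000
Rounded to 4 decimal places: z = 24.0000

Answer: 24.0000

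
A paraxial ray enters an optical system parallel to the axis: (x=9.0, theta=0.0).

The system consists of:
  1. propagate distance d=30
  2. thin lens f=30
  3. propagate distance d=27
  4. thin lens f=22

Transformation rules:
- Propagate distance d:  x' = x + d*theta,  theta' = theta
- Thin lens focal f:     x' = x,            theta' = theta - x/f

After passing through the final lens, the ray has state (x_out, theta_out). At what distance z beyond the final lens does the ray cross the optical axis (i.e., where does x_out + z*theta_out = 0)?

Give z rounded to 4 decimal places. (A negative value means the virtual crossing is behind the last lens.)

Initial: x=9.0000 theta=0.0000
After 1 (propagate distance d=30): x=9.0000 theta=0.0000
After 2 (thin lens f=30): x=9.0000 theta=-0.3000
After 3 (propagate distance d=27): x=0.9000 theta=-0.3000
After 4 (thin lens f=22): x=0.9000 theta=-15/44 (≈-0.3409)
z_focus = -x_out/theta_out = -(0.9000)/(-15/44) = 2.6400
Rounded to 4 decimal places: z = 2.6400

Answer: 2.6400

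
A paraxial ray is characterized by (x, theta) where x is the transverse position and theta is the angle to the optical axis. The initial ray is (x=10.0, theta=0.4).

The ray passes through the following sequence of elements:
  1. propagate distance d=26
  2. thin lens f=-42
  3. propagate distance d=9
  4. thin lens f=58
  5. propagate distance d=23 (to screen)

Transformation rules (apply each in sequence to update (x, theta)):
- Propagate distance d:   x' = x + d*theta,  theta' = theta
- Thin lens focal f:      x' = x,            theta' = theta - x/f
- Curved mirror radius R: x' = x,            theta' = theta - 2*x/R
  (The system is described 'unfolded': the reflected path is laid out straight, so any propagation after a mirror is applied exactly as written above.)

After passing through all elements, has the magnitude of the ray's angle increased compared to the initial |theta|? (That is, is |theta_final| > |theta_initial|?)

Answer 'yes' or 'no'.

Answer: no

Derivation:
Initial: x=10.0000 theta=0.4000
After 1 (propagate distance d=26): x=20.4000 theta=0.4000
After 2 (thin lens f=-42): x=20.4000 theta=31/35 (≈0.8857)
After 3 (propagate distance d=9): x=993/35 (≈28.3714) theta=31/35 (≈0.8857)
After 4 (thin lens f=58): x=993/35 (≈28.3714) theta=23/58 (≈0.3966)
After 5 (propagate distance d=23 (to screen)): x=76109/2030 (≈37.4921) theta=23/58 (≈0.3966)
|theta_initial|=0.4000 |theta_final|=23/58 (≈0.3966) -> not increased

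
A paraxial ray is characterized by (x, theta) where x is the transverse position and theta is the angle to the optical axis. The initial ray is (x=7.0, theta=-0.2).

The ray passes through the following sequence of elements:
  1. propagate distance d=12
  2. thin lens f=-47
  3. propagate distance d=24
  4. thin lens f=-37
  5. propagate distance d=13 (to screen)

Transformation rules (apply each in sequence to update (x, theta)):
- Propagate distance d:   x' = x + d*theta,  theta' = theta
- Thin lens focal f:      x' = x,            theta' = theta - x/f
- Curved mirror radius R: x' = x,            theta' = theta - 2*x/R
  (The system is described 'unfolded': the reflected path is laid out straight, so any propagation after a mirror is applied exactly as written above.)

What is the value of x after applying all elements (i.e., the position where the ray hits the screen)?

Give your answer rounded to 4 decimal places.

Initial: x=7.0000 theta=-0.2000
After 1 (propagate distance d=12): x=4.6000 theta=-0.2000
After 2 (thin lens f=-47): x=4.6000 theta=-24/235 (≈-0.1021)
After 3 (propagate distance d=24): x=101/47 (≈2.1489) theta=-24/235 (≈-0.1021)
After 4 (thin lens f=-37): x=101/47 (≈2.1489) theta=-383/8695 (≈-0.0440)
After 5 (propagate distance d=13 (to screen)): x=13706/8695 (≈1.5763) theta=-383/8695 (≈-0.0440)
Rounded to 4 decimal places: x = 1.5763

Answer: 1.5763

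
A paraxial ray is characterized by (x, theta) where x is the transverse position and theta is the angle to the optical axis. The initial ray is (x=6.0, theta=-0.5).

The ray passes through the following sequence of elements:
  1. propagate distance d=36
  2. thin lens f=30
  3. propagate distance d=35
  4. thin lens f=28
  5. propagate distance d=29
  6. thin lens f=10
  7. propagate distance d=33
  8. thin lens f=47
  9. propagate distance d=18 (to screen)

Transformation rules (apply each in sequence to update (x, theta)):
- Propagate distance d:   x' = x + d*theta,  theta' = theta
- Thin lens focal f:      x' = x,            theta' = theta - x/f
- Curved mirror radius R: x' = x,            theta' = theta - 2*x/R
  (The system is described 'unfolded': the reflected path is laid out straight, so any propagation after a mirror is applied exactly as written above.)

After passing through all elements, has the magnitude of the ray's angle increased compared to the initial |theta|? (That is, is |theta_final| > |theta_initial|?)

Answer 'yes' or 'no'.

Initial: x=6.0000 theta=-0.5000
After 1 (propagate distance d=36): x=-12.0000 theta=-0.5000
After 2 (thin lens f=30): x=-12.0000 theta=-0.1000
After 3 (propagate distance d=35): x=-15.5000 theta=-0.1000
After 4 (thin lens f=28): x=-15.5000 theta=127/280 (≈0.4536)
After 5 (propagate distance d=29): x=-657/280 (≈-2.3464) theta=127/280 (≈0.4536)
After 6 (thin lens f=10): x=-657/280 (≈-2.3464) theta=1927/2800 (≈0.6882)
After 7 (propagate distance d=33): x=57021/2800 (≈20.3646) theta=1927/2800 (≈0.6882)
After 8 (thin lens f=47): x=57021/2800 (≈20.3646) theta=8387/32900 (≈0.2549)
After 9 (propagate distance d=18 (to screen)): x=3283851/131600 (≈24.9533) theta=8387/32900 (≈0.2549)
|theta_initial|=0.5000 |theta_final|=8387/32900 (≈0.2549) -> not increased

Answer: no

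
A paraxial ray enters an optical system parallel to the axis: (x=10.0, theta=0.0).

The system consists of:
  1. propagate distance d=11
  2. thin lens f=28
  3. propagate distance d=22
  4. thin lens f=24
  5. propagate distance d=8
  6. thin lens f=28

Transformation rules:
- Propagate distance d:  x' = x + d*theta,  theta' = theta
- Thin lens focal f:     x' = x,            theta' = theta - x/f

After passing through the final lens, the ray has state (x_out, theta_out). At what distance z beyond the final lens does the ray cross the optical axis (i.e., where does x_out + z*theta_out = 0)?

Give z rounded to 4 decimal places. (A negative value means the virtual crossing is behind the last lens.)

Answer: -3.6129

Derivation:
Initial: x=10.0000 theta=0.0000
After 1 (propagate distance d=11): x=10.0000 theta=0.0000
After 2 (thin lens f=28): x=10.0000 theta=-5/14 (≈-0.3571)
After 3 (propagate distance d=22): x=15/7 (≈2.1429) theta=-5/14 (≈-0.3571)
After 4 (thin lens f=24): x=15/7 (≈2.1429) theta=-25/56 (≈-0.4464)
After 5 (propagate distance d=8): x=-10/7 (≈-1.4286) theta=-25/56 (≈-0.4464)
After 6 (thin lens f=28): x=-10/7 (≈-1.4286) theta=-155/392 (≈-0.3954)
z_focus = -x_out/theta_out = -(-10/7)/(-155/392) = -112/31 ≈ -3.6129
Rounded to 4 decimal places: z = -3.6129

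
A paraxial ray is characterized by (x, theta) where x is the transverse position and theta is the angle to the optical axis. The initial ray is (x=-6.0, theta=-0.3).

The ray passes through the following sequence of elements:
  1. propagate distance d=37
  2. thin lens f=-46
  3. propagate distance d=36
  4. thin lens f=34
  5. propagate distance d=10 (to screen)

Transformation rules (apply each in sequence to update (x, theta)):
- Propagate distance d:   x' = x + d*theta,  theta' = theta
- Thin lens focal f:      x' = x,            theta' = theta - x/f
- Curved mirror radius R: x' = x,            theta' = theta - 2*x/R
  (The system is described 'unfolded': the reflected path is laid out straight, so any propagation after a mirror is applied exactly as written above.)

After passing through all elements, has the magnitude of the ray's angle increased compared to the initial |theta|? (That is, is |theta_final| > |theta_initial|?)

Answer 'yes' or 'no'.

Answer: yes

Derivation:
Initial: x=-6.0000 theta=-0.3000
After 1 (propagate distance d=37): x=-17.1000 theta=-0.3000
After 2 (thin lens f=-46): x=-17.1000 theta=-309/460 (≈-0.6717)
After 3 (propagate distance d=36): x=-1899/46 (≈-41.2826) theta=-309/460 (≈-0.6717)
After 4 (thin lens f=34): x=-1899/46 (≈-41.2826) theta=2121/3910 (≈0.5425)
After 5 (propagate distance d=10 (to screen)): x=-28041/782 (≈-35.8581) theta=2121/3910 (≈0.5425)
|theta_initial|=0.3000 |theta_final|=2121/3910 (≈0.5425) -> increased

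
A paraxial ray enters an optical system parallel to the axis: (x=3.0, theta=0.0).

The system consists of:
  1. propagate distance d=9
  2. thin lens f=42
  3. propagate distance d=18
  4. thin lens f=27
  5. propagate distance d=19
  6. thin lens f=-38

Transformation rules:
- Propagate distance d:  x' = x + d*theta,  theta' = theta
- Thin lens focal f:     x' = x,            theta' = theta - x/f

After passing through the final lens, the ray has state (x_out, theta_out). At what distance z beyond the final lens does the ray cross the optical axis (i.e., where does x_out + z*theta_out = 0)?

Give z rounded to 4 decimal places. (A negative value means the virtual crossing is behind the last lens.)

Initial: x=3.0000 theta=0.0000
After 1 (propagate distance d=9): x=3.0000 theta=0.0000
After 2 (thin lens f=42): x=3.0000 theta=-1/14 (≈-0.0714)
After 3 (propagate distance d=18): x=12/7 (≈1.7143) theta=-1/14 (≈-0.0714)
After 4 (thin lens f=27): x=12/7 (≈1.7143) theta=-17/126 (≈-0.1349)
After 5 (propagate distance d=19): x=-107/126 (≈-0.8492) theta=-17/126 (≈-0.1349)
After 6 (thin lens f=-38): x=-107/126 (≈-0.8492) theta=-251/1596 (≈-0.1573)
z_focus = -x_out/theta_out = -(-107/126)/(-251/1596) = -4066/753 ≈ -5.3997
Rounded to 4 decimal places: z = -5.3997

Answer: -5.3997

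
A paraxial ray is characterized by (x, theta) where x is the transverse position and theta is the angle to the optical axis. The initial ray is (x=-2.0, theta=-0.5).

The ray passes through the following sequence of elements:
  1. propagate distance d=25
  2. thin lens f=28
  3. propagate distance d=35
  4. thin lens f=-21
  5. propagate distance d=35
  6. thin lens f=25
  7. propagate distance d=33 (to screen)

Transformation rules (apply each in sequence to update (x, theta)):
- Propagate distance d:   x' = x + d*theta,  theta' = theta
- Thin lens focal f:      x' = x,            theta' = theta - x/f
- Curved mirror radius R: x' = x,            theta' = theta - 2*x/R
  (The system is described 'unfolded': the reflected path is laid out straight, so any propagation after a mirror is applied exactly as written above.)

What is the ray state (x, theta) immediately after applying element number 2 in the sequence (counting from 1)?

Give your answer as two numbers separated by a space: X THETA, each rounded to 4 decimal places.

Answer: -14.5000 0.0179

Derivation:
Initial: x=-2.0000 theta=-0.5000
After 1 (propagate distance d=25): x=-14.5000 theta=-0.5000
After 2 (thin lens f=28): x=-14.5000 theta=1/56 (≈0.0179)
Rounded to 4 decimal places: x = -14.5000, theta = 0.0179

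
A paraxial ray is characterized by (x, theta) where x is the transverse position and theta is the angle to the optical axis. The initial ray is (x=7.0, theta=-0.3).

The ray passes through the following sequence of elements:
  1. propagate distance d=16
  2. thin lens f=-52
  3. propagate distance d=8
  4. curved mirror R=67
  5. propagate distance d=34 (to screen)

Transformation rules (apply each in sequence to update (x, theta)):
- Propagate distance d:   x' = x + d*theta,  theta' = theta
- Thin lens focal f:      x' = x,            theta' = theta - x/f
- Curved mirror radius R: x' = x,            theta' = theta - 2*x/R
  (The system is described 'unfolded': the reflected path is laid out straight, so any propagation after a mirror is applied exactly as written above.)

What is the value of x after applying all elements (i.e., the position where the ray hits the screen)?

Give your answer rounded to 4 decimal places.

Answer: -8.7636

Derivation:
Initial: x=7.0000 theta=-0.3000
After 1 (propagate distance d=16): x=2.2000 theta=-0.3000
After 2 (thin lens f=-52): x=2.2000 theta=-67/260 (≈-0.2577)
After 3 (propagate distance d=8): x=9/65 (≈0.1385) theta=-67/260 (≈-0.2577)
After 4 (curved mirror R=67): x=9/65 (≈0.1385) theta=-4561/17420 (≈-0.2618)
After 5 (propagate distance d=34 (to screen)): x=-76331/8710 (≈-8.7636) theta=-4561/17420 (≈-0.2618)
Rounded to 4 decimal places: x = -8.7636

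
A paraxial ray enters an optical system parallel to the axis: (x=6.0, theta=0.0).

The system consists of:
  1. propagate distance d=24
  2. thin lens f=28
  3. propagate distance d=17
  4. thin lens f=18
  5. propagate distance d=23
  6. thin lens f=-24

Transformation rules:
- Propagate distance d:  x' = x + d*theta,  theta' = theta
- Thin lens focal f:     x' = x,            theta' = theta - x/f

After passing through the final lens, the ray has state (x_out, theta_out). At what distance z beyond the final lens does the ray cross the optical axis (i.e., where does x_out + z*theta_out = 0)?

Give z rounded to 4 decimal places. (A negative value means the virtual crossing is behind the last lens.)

Answer: -9.6618

Derivation:
Initial: x=6.0000 theta=0.0000
After 1 (propagate distance d=24): x=6.0000 theta=0.0000
After 2 (thin lens f=28): x=6.0000 theta=-3/14 (≈-0.2143)
After 3 (propagate distance d=17): x=33/14 (≈2.3571) theta=-3/14 (≈-0.2143)
After 4 (thin lens f=18): x=33/14 (≈2.3571) theta=-29/84 (≈-0.3452)
After 5 (propagate distance d=23): x=-67/12 (≈-5.5833) theta=-29/84 (≈-0.3452)
After 6 (thin lens f=-24): x=-67/12 (≈-5.5833) theta=-1165/2016 (≈-0.5779)
z_focus = -x_out/theta_out = -(-67/12)/(-1165/2016) = -11256/1165 ≈ -9.6618
Rounded to 4 decimal places: z = -9.6618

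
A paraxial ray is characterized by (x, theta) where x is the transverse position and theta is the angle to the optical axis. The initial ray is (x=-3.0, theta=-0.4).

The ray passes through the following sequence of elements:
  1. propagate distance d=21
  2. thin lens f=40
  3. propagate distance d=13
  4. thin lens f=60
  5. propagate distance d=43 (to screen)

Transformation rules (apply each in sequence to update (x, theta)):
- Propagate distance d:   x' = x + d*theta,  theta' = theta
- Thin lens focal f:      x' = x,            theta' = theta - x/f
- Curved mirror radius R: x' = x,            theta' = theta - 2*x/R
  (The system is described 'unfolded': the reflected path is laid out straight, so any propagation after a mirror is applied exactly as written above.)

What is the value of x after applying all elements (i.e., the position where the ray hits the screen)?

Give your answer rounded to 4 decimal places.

Answer: -8.5986

Derivation:
Initial: x=-3.0000 theta=-0.4000
After 1 (propagate distance d=21): x=-11.4000 theta=-0.4000
After 2 (thin lens f=40): x=-11.4000 theta=-0.1150
After 3 (propagate distance d=13): x=-12.8950 theta=-0.1150
After 4 (thin lens f=60): x=-12.8950 theta=1199/12000 (≈0.0999)
After 5 (propagate distance d=43 (to screen)): x=-103183/12000 (≈-8.5986) theta=1199/12000 (≈0.0999)
Rounded to 4 decimal places: x = -8.5986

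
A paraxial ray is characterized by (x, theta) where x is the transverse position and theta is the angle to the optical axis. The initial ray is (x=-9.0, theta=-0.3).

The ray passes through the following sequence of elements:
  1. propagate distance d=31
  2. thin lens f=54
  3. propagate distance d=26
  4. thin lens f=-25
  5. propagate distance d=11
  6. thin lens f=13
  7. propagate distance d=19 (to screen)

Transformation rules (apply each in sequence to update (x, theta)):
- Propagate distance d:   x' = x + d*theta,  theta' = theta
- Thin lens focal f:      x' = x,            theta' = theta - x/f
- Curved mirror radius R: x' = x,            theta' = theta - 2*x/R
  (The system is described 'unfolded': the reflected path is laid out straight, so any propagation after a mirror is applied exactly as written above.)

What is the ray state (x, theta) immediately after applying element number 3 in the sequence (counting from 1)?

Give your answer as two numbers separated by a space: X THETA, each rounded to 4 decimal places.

Initial: x=-9.0000 theta=-0.3000
After 1 (propagate distance d=31): x=-18.3000 theta=-0.3000
After 2 (thin lens f=54): x=-18.3000 theta=7/180 (≈0.0389)
After 3 (propagate distance d=26): x=-778/45 (≈-17.2889) theta=7/180 (≈0.0389)
Rounded to 4 decimal places: x = -17.2889, theta = 0.0389

Answer: -17.2889 0.0389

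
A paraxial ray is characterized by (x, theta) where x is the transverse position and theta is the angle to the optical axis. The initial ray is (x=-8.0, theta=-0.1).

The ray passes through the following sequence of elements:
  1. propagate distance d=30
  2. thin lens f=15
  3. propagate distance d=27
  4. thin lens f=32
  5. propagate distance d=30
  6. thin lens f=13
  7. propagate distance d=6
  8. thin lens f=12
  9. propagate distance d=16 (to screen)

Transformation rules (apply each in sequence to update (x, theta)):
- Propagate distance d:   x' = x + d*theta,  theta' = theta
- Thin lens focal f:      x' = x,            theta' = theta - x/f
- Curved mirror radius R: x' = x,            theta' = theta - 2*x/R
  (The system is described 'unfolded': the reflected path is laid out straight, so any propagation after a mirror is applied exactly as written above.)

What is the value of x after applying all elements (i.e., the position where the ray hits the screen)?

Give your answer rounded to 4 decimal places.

Initial: x=-8.0000 theta=-0.1000
After 1 (propagate distance d=30): x=-11.0000 theta=-0.1000
After 2 (thin lens f=15): x=-11.0000 theta=19/30 (≈0.6333)
After 3 (propagate distance d=27): x=6.1000 theta=19/30 (≈0.6333)
After 4 (thin lens f=32): x=6.1000 theta=85/192 (≈0.4427)
After 5 (propagate distance d=30): x=3101/160 (≈19.3813) theta=85/192 (≈0.4427)
After 6 (thin lens f=13): x=3101/160 (≈19.3813) theta=-13081/12480 (≈-1.0482)
After 7 (propagate distance d=6): x=851/65 (≈13.0923) theta=-13081/12480 (≈-1.0482)
After 8 (thin lens f=12): x=851/65 (≈13.0923) theta=-8899/4160 (≈-2.1392)
After 9 (propagate distance d=16 (to screen)): x=-1099/52 (≈-21.1346) theta=-8899/4160 (≈-2.1392)
Rounded to 4 decimal places: x = -21.1346

Answer: -21.1346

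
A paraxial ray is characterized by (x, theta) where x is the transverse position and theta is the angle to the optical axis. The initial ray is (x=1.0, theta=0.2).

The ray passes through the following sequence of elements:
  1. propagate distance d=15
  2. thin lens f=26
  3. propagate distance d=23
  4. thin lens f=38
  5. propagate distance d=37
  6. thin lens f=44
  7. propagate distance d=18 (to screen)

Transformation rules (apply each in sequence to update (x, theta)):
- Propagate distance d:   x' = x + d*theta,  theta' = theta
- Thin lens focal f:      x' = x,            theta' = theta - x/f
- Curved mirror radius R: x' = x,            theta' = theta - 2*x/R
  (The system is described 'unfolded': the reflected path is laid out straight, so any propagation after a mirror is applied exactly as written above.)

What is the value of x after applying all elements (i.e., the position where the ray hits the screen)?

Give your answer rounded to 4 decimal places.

Initial: x=1.0000 theta=0.2000
After 1 (propagate distance d=15): x=4.0000 theta=0.2000
After 2 (thin lens f=26): x=4.0000 theta=3/65 (≈0.0462)
After 3 (propagate distance d=23): x=329/65 (≈5.0615) theta=3/65 (≈0.0462)
After 4 (thin lens f=38): x=329/65 (≈5.0615) theta=-43/494 (≈-0.0870)
After 5 (propagate distance d=37): x=4547/2470 (≈1.8409) theta=-43/494 (≈-0.0870)
After 6 (thin lens f=44): x=4547/2470 (≈1.8409) theta=-14007/108680 (≈-0.1289)
After 7 (propagate distance d=18 (to screen)): x=-26029/54340 (≈-0.4790) theta=-14007/108680 (≈-0.1289)
Rounded to 4 decimal places: x = -0.4790

Answer: -0.4790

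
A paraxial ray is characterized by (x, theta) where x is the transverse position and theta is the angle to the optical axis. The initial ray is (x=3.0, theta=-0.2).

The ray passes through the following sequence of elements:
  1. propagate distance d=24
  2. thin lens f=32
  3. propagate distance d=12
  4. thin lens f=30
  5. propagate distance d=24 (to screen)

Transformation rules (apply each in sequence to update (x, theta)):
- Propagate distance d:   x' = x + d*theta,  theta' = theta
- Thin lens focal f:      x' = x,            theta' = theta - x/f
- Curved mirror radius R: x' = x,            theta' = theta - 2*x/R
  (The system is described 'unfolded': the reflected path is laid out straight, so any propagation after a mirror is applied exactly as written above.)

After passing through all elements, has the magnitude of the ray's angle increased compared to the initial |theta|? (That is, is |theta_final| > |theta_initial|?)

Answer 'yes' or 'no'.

Answer: no

Derivation:
Initial: x=3.0000 theta=-0.2000
After 1 (propagate distance d=24): x=-1.8000 theta=-0.2000
After 2 (thin lens f=32): x=-1.8000 theta=-23/160 (≈-0.1438)
After 3 (propagate distance d=12): x=-3.5250 theta=-23/160 (≈-0.1438)
After 4 (thin lens f=30): x=-3.5250 theta=-21/800 (≈-0.0263)
After 5 (propagate distance d=24 (to screen)): x=-4.1550 theta=-21/800 (≈-0.0263)
|theta_initial|=0.2000 |theta_final|=21/800 (≈0.0263) -> not increased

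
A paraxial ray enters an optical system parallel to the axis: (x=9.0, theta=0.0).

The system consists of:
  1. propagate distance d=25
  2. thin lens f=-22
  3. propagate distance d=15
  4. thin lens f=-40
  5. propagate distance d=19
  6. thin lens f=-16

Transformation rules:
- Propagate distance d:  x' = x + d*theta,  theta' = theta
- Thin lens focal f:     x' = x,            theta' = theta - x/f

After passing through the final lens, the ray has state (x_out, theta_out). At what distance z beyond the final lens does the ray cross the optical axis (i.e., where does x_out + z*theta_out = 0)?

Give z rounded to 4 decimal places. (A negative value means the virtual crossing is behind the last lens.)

Answer: -11.2786

Derivation:
Initial: x=9.0000 theta=0.0000
After 1 (propagate distance d=25): x=9.0000 theta=0.0000
After 2 (thin lens f=-22): x=9.0000 theta=9/22 (≈0.4091)
After 3 (propagate distance d=15): x=333/22 (≈15.1364) theta=9/22 (≈0.4091)
After 4 (thin lens f=-40): x=333/22 (≈15.1364) theta=0.7875
After 5 (propagate distance d=19): x=26487/880 (≈30.0989) theta=0.7875
After 6 (thin lens f=-16): x=26487/880 (≈30.0989) theta=7515/2816 (≈2.6687)
z_focus = -x_out/theta_out = -(26487/880)/(7515/2816) = -47088/4175 ≈ -11.2786
Rounded to 4 decimal places: z = -11.2786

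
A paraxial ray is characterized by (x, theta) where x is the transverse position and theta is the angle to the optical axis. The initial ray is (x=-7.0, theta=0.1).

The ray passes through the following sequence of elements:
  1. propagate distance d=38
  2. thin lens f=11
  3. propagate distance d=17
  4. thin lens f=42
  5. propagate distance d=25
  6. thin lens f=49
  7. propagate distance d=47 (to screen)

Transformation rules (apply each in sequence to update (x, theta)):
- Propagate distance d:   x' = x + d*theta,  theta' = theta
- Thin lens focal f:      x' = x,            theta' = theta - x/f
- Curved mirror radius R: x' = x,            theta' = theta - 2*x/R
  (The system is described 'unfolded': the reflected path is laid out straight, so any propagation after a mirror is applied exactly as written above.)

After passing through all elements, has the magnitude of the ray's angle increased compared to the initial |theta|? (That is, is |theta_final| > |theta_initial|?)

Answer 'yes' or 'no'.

Answer: no

Derivation:
Initial: x=-7.0000 theta=0.1000
After 1 (propagate distance d=38): x=-3.2000 theta=0.1000
After 2 (thin lens f=11): x=-3.2000 theta=43/110 (≈0.3909)
After 3 (propagate distance d=17): x=379/110 (≈3.4455) theta=43/110 (≈0.3909)
After 4 (thin lens f=42): x=379/110 (≈3.4455) theta=1427/4620 (≈0.3089)
After 5 (propagate distance d=25): x=51593/4620 (≈11.1673) theta=1427/4620 (≈0.3089)
After 6 (thin lens f=49): x=51593/4620 (≈11.1673) theta=611/7546 (≈0.0810)
After 7 (propagate distance d=47 (to screen)): x=3389567/226380 (≈14.9729) theta=611/7546 (≈0.0810)
|theta_initial|=0.1000 |theta_final|=611/7546 (≈0.0810) -> not increased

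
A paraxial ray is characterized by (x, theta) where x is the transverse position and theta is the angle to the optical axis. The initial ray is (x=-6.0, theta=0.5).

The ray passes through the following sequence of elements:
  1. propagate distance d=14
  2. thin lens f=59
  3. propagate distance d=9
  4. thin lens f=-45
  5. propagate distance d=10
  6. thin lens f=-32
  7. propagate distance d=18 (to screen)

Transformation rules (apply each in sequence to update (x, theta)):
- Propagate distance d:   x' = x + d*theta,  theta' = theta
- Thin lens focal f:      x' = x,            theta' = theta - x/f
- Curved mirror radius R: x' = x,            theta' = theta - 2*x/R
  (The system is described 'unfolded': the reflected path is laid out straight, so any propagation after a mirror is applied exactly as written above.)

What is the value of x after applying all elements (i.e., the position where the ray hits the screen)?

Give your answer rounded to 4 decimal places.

Initial: x=-6.0000 theta=0.5000
After 1 (propagate distance d=14): x=1.0000 theta=0.5000
After 2 (thin lens f=59): x=1.0000 theta=57/118 (≈0.4831)
After 3 (propagate distance d=9): x=631/118 (≈5.3475) theta=57/118 (≈0.4831)
After 4 (thin lens f=-45): x=631/118 (≈5.3475) theta=1598/2655 (≈0.6019)
After 5 (propagate distance d=10): x=12071/1062 (≈11.3663) theta=1598/2655 (≈0.6019)
After 6 (thin lens f=-32): x=12071/1062 (≈11.3663) theta=54209/56640 (≈0.9571)
After 7 (propagate distance d=18 (to screen)): x=2429323/84960 (≈28.5937) theta=54209/56640 (≈0.9571)
Rounded to 4 decimal places: x = 28.5937

Answer: 28.5937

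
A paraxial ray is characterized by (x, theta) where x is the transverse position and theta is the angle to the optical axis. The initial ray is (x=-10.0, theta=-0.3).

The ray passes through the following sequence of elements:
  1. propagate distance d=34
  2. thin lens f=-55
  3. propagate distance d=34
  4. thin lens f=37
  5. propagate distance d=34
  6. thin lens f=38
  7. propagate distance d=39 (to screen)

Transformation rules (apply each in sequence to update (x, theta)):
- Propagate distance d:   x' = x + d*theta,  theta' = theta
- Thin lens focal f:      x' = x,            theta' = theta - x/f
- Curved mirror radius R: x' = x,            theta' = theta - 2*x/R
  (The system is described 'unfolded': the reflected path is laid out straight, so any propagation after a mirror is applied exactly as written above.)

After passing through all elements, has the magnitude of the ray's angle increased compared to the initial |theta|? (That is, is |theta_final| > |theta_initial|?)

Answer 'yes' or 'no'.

Initial: x=-10.0000 theta=-0.3000
After 1 (propagate distance d=34): x=-20.2000 theta=-0.3000
After 2 (thin lens f=-55): x=-20.2000 theta=-367/550 (≈-0.6673)
After 3 (propagate distance d=34): x=-11794/275 (≈-42.8873) theta=-367/550 (≈-0.6673)
After 4 (thin lens f=37): x=-11794/275 (≈-42.8873) theta=10009/20350 (≈0.4918)
After 5 (propagate distance d=34): x=-10649/407 (≈-26.1646) theta=10009/20350 (≈0.4918)
After 6 (thin lens f=38): x=-10649/407 (≈-26.1646) theta=228198/193325 (≈1.1804)
After 7 (propagate distance d=39 (to screen)): x=3841447/193325 (≈19.8704) theta=228198/193325 (≈1.1804)
|theta_initial|=0.3000 |theta_final|=228198/193325 (≈1.1804) -> increased

Answer: yes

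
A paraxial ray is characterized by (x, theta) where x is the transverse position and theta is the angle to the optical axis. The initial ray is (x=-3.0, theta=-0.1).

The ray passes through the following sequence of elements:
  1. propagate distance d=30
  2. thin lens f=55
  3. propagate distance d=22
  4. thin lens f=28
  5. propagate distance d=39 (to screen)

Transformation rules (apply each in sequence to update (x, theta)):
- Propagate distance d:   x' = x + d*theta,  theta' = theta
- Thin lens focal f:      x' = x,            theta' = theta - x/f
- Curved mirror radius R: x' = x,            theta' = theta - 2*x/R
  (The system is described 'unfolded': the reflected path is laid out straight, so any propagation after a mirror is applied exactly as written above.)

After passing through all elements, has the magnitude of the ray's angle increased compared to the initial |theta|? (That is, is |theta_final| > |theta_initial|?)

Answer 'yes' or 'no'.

Initial: x=-3.0000 theta=-0.1000
After 1 (propagate distance d=30): x=-6.0000 theta=-0.1000
After 2 (thin lens f=55): x=-6.0000 theta=1/110 (≈0.0091)
After 3 (propagate distance d=22): x=-5.8000 theta=1/110 (≈0.0091)
After 4 (thin lens f=28): x=-5.8000 theta=333/1540 (≈0.2162)
After 5 (propagate distance d=39 (to screen)): x=811/308 (≈2.6331) theta=333/1540 (≈0.2162)
|theta_initial|=0.1000 |theta_final|=333/1540 (≈0.2162) -> increased

Answer: yes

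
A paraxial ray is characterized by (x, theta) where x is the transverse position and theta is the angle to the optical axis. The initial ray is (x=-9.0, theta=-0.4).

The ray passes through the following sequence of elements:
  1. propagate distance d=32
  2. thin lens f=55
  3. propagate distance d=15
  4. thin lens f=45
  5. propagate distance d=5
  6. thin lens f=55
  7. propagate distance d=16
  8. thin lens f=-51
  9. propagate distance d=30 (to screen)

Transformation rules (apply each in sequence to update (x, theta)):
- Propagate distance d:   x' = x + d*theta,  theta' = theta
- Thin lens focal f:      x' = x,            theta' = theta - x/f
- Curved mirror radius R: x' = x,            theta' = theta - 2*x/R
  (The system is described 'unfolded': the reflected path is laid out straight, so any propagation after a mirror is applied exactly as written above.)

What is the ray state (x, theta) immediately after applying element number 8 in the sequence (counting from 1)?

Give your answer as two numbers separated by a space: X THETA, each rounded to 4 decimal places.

Initial: x=-9.0000 theta=-0.4000
After 1 (propagate distance d=32): x=-21.8000 theta=-0.4000
After 2 (thin lens f=55): x=-21.8000 theta=-1/275 (≈-0.0036)
After 3 (propagate distance d=15): x=-1202/55 (≈-21.8545) theta=-1/275 (≈-0.0036)
After 4 (thin lens f=45): x=-1202/55 (≈-21.8545) theta=1193/2475 (≈0.4820)
After 5 (propagate distance d=5): x=-175/9 (≈-19.4444) theta=1193/2475 (≈0.4820)
After 6 (thin lens f=55): x=-175/9 (≈-19.4444) theta=188/225 (≈0.8356)
After 7 (propagate distance d=16): x=-1367/225 (≈-6.0756) theta=188/225 (≈0.8356)
After 8 (thin lens f=-51): x=-1367/225 (≈-6.0756) theta=8221/11475 (≈0.7164)
Rounded to 4 decimal places: x = -6.0756, theta = 0.7164

Answer: -6.0756 0.7164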